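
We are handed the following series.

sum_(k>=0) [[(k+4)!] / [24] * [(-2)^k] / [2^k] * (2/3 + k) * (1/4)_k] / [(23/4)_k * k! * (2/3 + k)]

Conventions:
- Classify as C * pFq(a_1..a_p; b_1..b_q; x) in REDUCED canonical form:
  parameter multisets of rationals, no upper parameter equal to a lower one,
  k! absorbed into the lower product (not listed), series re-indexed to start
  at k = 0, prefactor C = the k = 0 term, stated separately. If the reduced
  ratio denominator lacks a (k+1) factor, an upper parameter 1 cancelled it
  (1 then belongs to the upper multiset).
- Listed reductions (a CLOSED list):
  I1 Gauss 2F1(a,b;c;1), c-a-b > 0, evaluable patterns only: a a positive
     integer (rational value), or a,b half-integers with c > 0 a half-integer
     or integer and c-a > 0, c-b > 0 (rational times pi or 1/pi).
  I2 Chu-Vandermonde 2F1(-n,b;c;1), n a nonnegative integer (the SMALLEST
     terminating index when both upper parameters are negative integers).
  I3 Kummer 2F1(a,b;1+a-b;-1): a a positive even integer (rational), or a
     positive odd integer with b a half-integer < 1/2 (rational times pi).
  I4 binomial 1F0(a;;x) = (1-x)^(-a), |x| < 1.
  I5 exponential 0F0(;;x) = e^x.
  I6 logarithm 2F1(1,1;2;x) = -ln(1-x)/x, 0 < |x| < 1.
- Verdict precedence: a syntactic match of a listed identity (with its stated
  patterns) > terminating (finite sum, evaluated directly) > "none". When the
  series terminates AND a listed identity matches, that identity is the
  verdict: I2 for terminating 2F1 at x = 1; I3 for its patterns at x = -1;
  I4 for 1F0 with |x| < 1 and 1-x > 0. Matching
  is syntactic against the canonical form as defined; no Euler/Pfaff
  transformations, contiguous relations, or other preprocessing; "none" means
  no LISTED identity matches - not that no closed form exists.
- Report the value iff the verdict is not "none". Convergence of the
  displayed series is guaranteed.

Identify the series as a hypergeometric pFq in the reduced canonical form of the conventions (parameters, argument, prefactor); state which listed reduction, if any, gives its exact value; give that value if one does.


Canonical form: C = 1 times 2F1 with upper {1/4, 5}, lower {23/4}, x = -1. Verdict: none - at argument -1 the multisets {1/4, 5} ; {23/4} match no listed identity.

The tell: x = (-1) and the factor k + 2/3 cancels (top and bottom), leaving C = 1.
Adjacent-term ratio: r(k) = (-1) * (k+1/4) (k+5) / [(k+23/4) (k+1)] - rational in k, leading ratio (-1); with t_0 = 1, classification follows.


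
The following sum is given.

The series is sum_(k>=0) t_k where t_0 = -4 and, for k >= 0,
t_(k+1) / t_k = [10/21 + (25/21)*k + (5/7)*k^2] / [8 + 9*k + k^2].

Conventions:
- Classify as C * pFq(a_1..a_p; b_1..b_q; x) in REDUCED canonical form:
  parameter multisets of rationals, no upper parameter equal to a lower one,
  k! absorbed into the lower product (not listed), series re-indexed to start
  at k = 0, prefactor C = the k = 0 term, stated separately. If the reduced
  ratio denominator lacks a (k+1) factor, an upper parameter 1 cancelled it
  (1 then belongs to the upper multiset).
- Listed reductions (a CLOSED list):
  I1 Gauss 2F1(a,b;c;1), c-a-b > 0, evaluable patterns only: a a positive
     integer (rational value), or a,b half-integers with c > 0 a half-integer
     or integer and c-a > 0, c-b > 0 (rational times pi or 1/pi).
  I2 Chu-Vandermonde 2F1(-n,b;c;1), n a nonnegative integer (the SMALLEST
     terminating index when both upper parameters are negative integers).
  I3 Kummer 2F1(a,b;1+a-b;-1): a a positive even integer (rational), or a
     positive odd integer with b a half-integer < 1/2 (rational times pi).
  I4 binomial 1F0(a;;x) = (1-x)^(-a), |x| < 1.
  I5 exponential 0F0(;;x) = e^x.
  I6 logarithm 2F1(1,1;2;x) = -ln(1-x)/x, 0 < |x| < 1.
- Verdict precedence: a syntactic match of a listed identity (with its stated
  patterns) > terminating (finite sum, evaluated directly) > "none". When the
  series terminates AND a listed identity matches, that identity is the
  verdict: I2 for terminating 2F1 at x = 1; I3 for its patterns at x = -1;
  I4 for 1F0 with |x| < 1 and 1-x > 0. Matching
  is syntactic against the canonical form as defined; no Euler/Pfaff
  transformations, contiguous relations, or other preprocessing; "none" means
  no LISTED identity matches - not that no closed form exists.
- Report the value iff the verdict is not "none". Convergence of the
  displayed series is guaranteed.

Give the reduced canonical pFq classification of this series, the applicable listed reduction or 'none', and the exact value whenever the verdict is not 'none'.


Reduced: x = 5/7, 2F1, upper = {2/3, 1}, lower = {8}, C = -4. Verdict: none - at argument 5/7 the multisets {2/3, 1} ; {8} match no listed identity.

Key step: with t_0 = -4, factor the ratio over Q (C = -4): negated roots = parameters.
Term ratio: r(k) = (5/7) * (k+2/3) (k+1) / [(k+8) (k+1)] - rational; roots negated = parameters, x = (5/7), C = -4.


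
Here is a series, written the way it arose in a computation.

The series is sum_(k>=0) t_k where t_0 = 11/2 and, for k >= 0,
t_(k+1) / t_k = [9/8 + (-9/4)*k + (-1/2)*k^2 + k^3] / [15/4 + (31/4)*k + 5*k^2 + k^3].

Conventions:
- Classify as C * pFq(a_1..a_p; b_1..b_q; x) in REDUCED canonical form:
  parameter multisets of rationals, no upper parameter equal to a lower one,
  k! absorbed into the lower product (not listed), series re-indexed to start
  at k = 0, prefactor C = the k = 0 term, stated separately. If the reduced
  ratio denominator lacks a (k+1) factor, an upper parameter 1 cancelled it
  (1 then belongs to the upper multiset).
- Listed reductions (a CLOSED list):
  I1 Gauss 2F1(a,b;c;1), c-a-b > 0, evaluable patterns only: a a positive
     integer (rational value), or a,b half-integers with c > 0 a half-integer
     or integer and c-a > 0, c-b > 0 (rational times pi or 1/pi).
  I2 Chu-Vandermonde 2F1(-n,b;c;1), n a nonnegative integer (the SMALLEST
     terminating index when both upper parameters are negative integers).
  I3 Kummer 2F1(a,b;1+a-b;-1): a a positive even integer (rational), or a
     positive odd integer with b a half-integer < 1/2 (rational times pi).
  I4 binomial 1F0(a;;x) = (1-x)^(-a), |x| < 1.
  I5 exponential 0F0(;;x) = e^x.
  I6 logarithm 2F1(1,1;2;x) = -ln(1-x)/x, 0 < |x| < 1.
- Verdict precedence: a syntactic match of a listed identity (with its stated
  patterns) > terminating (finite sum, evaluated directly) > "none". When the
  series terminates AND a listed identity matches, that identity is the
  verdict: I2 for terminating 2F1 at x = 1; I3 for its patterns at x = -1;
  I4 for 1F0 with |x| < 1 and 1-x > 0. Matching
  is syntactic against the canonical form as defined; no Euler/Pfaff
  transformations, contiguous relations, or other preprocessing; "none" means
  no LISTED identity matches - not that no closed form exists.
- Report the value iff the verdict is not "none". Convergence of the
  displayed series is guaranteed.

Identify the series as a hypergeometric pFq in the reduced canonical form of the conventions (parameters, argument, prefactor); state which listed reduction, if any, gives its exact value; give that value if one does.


Classification (C = 11/2): 2F1 with upper {-3/2, -1/2}, lower {5/2}, argument x = 1. Verdict: Gauss (I1, half-integer pattern) applies (x = 1; upper {-3/2, -1/2} half-integers, c = 5/2 in the evaluable pattern). Exact value: (1155/512) * pi.

Key step: t_0 being 11/2, the ratio is unreduced: k + 3/2 divides both sides (C = 11/2, x = 1).
Ratio: r(k) = 1 * (k-3/2) (k-1/2) / [(k+5/2) (k+1)] ; factor over Q: parameters, x = 1, and C = 11/2.


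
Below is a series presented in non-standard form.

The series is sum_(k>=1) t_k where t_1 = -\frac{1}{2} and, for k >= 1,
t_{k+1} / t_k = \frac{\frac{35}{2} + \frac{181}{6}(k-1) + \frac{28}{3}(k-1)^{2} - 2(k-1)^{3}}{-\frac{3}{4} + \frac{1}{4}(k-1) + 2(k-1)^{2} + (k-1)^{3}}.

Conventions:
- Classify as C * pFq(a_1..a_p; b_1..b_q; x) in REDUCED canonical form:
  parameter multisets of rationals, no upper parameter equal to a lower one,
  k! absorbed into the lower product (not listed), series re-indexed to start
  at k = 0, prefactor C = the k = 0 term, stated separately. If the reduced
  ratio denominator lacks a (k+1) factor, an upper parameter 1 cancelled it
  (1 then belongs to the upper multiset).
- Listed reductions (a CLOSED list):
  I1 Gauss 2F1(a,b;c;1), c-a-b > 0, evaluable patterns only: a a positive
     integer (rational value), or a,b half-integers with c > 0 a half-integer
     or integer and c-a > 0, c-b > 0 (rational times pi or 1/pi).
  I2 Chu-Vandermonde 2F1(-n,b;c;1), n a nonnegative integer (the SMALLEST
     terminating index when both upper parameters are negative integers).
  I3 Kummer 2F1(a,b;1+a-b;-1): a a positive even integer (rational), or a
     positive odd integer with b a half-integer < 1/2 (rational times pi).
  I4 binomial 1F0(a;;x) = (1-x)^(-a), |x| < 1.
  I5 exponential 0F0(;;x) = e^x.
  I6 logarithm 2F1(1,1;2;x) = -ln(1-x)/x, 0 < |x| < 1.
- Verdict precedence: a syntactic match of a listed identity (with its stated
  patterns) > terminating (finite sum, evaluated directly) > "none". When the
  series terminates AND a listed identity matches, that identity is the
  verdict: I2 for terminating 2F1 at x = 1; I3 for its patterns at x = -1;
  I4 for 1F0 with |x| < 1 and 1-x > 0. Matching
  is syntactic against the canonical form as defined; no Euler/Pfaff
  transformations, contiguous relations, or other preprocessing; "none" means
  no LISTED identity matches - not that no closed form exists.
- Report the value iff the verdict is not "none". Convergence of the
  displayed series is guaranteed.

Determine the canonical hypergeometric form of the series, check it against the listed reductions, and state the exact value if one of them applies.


x = -2 here; the reduced form reads 2F1, upper {-7, \frac{5}{6}}, lower {-\frac{1}{2}}, C = -\frac{1}{2}. Verdict: terminating (-7 upstairs). 8 nonzero terms in all; added directly. Exact value: \frac{2913369805}{118098}.

Key observation: t_0 being -\frac{1}{2}, roots of the ratio polynomials (C = -1/2, x = -2) are the negated parameters.
Ratio: r(k) = -2 * (k-7) (k+\frac{5}{6}) / [(k-\frac{1}{2}) (k+1)] - rational in k. x = -2; t_0 = -\frac{1}{2}; negate the roots.


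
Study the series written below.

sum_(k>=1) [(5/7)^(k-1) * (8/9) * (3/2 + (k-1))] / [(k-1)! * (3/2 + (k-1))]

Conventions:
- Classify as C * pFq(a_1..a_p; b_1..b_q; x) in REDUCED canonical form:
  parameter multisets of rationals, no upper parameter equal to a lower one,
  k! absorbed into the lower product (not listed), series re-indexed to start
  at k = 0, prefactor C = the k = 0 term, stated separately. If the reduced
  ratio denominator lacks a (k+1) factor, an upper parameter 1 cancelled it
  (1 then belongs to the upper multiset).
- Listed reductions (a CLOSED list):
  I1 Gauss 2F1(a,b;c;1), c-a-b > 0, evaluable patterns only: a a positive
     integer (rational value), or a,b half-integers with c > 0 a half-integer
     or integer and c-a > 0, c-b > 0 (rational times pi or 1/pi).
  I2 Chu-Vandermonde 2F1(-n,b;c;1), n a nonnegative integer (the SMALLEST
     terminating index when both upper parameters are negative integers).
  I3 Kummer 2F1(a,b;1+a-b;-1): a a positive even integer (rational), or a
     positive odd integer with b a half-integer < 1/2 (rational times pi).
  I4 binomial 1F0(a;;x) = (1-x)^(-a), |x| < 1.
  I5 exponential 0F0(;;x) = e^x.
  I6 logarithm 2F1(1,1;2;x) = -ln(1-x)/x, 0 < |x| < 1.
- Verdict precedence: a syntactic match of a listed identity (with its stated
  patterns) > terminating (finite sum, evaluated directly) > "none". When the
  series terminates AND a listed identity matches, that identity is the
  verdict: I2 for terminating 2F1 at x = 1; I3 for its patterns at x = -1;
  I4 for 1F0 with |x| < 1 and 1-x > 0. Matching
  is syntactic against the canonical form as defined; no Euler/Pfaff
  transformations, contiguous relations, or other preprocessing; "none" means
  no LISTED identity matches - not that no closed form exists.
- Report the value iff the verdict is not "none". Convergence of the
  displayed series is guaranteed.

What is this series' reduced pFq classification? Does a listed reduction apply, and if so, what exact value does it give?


The series (x = 5/7) is 0F0: upper {-}, lower {-}, prefactor 8/9. Verdict: the exponential series (I5) applies (the 0F0 exponential series at x = 5/7). Value: (8/9) * e^(5/7).

First insight: with t_0 = 8/9, k + 3/2 divides numerator and denominator alike; C = 8/9 after cancelling.
Consecutive-term ratio: r(k) = (5/7) * 1 / [(k+1)] - poly over poly, x = (5/7) from leading terms; C = 8/9 at k = 0.


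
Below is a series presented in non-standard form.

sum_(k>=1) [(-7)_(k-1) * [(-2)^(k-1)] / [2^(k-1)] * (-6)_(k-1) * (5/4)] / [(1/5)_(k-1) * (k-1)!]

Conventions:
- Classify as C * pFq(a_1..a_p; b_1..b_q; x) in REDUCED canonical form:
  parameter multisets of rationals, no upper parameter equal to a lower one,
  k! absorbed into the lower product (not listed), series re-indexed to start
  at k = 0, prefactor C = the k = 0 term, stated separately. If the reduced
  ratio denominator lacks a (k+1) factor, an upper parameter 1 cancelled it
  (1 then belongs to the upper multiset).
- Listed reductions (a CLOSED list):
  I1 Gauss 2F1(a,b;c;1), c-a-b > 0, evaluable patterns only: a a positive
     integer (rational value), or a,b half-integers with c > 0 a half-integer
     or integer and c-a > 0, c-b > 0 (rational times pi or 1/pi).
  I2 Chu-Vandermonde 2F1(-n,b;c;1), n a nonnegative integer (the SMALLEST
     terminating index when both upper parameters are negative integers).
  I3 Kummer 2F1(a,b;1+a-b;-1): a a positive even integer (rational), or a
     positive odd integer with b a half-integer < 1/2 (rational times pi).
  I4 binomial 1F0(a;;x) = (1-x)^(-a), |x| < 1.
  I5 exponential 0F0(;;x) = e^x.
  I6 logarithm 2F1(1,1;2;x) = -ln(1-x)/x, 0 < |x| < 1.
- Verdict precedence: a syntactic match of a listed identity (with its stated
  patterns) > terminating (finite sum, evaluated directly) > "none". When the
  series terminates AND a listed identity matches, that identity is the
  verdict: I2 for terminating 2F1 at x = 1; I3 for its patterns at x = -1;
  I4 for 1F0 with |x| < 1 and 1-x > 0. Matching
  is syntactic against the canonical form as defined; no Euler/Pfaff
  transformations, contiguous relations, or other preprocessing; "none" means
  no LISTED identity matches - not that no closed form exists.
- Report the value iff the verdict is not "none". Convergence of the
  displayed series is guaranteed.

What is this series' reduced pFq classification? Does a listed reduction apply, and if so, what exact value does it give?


Structural cue: x = (-1) and the two k-th powers (prefactor 5/4) combine into one argument.
Step ratio: r(k) = (-1) * (k-7) (k-6) / [(k+1/5) (k+1)] - rational in k. x = (-1); t_0 = 5/4; negate the roots.

Canonical form: C = 5/4 times 2F1 with upper {-7, -6}, lower {1/5}, x = -1. Verdict: terminating. With -6 upstairs the series is a 7-term polynomial sum; evaluated term by term. Hence: -26905/286.


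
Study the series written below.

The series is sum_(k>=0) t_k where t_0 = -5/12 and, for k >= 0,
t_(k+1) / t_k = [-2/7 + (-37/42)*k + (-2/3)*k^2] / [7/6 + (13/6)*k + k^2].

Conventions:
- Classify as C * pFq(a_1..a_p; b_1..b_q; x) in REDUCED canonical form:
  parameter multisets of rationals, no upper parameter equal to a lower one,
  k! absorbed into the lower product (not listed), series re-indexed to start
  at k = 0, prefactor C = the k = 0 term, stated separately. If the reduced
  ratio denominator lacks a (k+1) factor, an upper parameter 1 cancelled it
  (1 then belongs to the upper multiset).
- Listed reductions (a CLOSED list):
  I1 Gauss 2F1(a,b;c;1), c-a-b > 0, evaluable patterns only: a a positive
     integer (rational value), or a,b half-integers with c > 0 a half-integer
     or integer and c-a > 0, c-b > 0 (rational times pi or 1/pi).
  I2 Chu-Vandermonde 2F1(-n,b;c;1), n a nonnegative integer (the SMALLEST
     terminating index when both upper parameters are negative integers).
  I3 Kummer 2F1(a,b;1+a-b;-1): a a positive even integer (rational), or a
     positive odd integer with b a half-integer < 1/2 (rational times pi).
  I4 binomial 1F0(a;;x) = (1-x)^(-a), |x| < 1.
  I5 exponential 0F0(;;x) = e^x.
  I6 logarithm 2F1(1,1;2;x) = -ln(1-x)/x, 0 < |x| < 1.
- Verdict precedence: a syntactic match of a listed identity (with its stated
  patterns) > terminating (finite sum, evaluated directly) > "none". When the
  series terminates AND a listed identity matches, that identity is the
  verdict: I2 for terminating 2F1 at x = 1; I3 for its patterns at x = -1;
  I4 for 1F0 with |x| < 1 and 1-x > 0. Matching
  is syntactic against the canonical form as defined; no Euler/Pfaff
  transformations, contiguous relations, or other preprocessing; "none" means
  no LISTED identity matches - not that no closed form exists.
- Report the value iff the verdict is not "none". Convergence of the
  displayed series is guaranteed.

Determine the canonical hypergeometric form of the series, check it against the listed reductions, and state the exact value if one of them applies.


With C = -5/12: the canonical form is 2F1(4/7, 3/4; 7/6; -2/3). Verdict: none. No listed pattern accepts 2F1(4/7, 3/4; 7/6; -2/3).

Structural cue: t_0 being -5/12, factor the ratio over Q (prefactor -5/12): negated roots = parameters.
Adjacent-term ratio: r(k) = (-2/3) * (k+4/7) (k+3/4) / [(k+7/6) (k+1)] - poly over poly, x = (-2/3) from leading terms; C = -5/12 at k = 0.


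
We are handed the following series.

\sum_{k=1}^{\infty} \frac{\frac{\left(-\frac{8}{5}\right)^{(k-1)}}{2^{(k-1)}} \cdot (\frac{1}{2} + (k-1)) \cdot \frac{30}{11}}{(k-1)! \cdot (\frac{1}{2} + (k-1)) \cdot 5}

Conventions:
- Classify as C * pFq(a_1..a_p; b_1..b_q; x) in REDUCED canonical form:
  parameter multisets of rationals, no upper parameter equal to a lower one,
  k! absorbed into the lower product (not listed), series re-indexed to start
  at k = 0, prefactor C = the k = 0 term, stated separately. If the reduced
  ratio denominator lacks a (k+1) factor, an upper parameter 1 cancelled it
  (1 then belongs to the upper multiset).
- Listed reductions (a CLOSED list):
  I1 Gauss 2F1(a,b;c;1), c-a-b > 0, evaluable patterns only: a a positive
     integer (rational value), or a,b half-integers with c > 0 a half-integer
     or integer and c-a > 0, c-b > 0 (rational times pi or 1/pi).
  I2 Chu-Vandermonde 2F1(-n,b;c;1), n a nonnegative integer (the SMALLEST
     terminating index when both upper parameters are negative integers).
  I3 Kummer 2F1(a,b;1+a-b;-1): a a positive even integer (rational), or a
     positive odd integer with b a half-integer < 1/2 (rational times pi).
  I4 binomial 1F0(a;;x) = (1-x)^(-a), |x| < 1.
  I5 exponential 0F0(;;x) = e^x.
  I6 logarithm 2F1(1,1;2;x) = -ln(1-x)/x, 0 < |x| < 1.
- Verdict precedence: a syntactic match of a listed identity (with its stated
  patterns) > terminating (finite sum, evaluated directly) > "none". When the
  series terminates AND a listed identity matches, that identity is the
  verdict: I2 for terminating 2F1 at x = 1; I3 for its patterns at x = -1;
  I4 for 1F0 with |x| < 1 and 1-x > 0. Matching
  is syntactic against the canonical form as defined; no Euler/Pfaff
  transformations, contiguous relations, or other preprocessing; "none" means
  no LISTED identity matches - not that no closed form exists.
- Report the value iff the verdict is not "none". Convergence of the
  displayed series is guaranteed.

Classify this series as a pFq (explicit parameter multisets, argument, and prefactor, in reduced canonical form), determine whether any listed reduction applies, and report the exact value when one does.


x = -\frac{4}{5} here; the reduced form reads 0F0, upper {-}, lower {-}, C = \frac{6}{11}. Verdict (x = -\frac{4}{5}): the exponential series (I5) applies (the 0F0 exponential series at x = -\frac{4}{5}). Sum: \frac{6}{11} \cdot e^{-\frac{4}{5}}.

Structural cue: t_0 being \frac{6}{11}, the factor k + 1/2 cancels (top and bottom), leaving C = 6/11, x = -4/5.
Ratio: r(k) = -\frac{4}{5} * 1 / [(k+1)] - rational in k. x = -\frac{4}{5}; t_0 = \frac{6}{11}; negate the roots.


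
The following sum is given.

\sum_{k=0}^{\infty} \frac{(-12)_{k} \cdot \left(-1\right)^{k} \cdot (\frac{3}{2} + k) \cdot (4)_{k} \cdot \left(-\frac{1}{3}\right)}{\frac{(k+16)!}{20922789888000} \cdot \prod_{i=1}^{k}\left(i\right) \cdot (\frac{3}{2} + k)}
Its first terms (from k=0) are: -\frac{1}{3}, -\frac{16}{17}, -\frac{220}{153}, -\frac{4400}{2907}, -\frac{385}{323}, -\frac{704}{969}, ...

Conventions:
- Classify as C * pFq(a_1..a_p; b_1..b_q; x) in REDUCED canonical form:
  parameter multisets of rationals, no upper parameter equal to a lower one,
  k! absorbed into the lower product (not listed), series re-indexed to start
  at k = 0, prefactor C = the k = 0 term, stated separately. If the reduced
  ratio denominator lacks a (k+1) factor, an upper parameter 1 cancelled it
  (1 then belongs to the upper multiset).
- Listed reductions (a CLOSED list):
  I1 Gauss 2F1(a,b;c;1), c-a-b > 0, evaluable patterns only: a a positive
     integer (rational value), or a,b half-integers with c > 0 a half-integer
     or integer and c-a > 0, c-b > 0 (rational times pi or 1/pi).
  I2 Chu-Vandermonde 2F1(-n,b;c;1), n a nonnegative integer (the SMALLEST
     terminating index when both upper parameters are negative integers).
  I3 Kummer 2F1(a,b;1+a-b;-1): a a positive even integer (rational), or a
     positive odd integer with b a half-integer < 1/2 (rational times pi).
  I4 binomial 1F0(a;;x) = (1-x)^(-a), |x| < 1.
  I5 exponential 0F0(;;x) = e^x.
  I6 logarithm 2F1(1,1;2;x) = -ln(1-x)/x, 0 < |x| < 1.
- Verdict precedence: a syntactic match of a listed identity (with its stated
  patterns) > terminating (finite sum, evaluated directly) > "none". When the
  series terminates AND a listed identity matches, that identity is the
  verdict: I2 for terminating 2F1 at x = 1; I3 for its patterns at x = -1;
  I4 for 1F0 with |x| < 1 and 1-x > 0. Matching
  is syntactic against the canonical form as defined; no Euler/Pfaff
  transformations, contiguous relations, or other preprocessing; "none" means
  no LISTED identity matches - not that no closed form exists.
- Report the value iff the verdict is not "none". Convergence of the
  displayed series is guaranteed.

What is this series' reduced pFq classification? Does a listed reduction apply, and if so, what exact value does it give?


x = -1 here; the reduced form reads 2F1, upper {-12, 4}, lower {17}, C = -\frac{1}{3}. Verdict: Kummer's theorem (I3) fires (x = -1; c = 17 equals 1+a-b for upper {-12, 4}: listed pattern). Sum: -\frac{20}{3}.

First insight: x = -1 and the factor k + 3/2 cancels (top and bottom), leaving C = -1/3, x = -1.
Consecutive-term ratio: r(k) = -1 * (k-12) (k+4) / [(k+17) (k+1)] - poly over poly, x = -1 from leading terms; C = -\frac{1}{3} at k = 0.


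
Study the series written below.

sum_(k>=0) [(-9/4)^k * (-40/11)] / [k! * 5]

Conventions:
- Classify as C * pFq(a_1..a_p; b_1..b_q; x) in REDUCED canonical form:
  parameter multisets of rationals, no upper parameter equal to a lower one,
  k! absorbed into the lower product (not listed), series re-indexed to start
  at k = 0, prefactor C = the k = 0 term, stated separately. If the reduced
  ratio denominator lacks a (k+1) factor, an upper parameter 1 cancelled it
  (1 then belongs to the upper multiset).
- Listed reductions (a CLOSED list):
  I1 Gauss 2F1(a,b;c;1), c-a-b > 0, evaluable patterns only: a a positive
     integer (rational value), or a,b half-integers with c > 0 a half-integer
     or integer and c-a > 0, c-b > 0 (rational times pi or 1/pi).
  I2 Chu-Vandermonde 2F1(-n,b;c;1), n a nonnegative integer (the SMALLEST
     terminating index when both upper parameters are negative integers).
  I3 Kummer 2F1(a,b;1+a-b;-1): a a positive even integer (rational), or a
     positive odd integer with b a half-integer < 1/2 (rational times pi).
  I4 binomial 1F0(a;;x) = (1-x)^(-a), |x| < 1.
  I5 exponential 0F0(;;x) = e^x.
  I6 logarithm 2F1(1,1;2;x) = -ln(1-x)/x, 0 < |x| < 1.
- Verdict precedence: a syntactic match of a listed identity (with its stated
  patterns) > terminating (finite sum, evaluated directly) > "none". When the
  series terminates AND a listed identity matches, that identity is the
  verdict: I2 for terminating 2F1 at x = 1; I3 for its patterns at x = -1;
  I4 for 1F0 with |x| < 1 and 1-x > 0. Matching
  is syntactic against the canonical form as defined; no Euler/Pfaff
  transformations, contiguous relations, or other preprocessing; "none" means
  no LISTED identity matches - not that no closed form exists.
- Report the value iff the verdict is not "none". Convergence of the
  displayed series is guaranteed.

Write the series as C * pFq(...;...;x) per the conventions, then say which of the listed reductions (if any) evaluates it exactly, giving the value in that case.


First insight: t_0 being -8/11, the constant factors (C = -8/11, x = -9/4) combine into one prefactor.
Ratio: r(k) = (-9/4) * 1 / [(k+1)] - rational in k, leading ratio (-9/4); with t_0 = -8/11, classification follows.

With C = -8/11: the canonical form is 0F0(-; -; -9/4). Verdict: the I5 exponential reduction matches (the 0F0 exponential series at x = -9/4). Its exact value is (-8/11) * e^(-9/4).


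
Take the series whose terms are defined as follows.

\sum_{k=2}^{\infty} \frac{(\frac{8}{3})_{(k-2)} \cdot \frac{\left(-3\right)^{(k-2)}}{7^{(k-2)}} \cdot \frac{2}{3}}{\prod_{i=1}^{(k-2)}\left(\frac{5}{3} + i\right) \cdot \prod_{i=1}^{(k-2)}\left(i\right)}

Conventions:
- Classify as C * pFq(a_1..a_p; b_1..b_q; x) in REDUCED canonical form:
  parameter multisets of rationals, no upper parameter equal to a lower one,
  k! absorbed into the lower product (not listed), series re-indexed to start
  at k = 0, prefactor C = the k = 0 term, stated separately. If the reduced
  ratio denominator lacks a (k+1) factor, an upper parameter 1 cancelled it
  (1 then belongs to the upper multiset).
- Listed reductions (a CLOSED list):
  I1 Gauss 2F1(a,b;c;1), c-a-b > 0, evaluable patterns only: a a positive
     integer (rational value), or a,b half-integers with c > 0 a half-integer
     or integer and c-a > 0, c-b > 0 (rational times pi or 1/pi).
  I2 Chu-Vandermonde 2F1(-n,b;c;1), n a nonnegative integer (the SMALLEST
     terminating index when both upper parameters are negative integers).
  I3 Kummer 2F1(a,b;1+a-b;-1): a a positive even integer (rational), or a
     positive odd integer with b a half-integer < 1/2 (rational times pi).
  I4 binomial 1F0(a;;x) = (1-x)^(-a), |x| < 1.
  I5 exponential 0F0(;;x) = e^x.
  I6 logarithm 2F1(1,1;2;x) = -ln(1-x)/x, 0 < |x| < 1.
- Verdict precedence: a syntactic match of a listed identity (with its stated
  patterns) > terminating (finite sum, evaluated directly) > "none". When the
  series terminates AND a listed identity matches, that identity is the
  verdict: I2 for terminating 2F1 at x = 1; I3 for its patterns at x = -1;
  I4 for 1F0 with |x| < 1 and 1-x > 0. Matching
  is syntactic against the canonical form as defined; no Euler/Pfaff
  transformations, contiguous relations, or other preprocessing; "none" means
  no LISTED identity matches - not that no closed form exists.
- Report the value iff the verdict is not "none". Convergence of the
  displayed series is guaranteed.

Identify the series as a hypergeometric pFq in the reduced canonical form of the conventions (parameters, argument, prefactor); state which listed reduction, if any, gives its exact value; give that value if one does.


Prefactor \frac{2}{3}, argument -\frac{3}{7}: 0F0 with upper {-} over lower {-}. Verdict: the exponential series (I5) applies (the 0F0 exponential series at x = -\frac{3}{7}). Exact value: \frac{2}{3} \cdot e^{-\frac{3}{7}}.

Key step: t_0 being \frac{2}{3}, the lower running product (C = 2/3) is a rising factorial.
Adjacent-term ratio: r(k) = -\frac{3}{7} * 1 / [(k+1)] - rational in k, leading ratio -\frac{3}{7}; with t_0 = \frac{2}{3}, classification follows.


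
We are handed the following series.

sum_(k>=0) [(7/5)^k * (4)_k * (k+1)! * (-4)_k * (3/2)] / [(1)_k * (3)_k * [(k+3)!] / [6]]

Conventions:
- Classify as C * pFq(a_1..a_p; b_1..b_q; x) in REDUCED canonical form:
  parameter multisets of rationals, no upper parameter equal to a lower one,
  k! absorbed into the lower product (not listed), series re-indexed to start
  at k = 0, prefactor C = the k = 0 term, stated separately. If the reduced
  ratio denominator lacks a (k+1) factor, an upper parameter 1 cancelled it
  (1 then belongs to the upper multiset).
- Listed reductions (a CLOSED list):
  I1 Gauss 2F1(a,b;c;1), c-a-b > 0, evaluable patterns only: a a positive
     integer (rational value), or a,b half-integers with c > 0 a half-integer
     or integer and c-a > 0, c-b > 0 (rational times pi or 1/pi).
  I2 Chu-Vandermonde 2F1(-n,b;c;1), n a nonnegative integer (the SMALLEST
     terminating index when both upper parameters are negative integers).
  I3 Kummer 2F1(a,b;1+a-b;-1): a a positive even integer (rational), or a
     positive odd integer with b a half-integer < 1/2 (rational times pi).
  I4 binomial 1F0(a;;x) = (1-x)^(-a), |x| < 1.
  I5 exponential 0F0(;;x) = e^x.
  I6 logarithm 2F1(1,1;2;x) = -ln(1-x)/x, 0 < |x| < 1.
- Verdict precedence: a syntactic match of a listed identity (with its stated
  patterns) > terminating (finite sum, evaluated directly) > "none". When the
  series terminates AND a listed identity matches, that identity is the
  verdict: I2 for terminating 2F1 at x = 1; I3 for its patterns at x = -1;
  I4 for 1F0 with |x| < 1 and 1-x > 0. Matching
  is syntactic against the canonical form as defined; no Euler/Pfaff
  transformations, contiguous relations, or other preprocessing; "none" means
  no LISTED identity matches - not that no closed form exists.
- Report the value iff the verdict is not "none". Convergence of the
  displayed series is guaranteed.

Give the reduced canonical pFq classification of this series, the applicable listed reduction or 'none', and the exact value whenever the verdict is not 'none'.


Canonical form: C = 3/2 times 2F1 with upper {-4, 2}, lower {3}, x = 7/5. Verdict: terminating at k = 4: the factor (-4)_k kills every later term; summing the 5 survivors is exact. Value: 69/1250.

Key observation: t_0 being 3/2, the denominator's factorial ratio (C = 3/2, x = 7/5) is a lower Pochhammer.
Term ratio: r(k) = (7/5) * (k-4) (k+2) / [(k+3) (k+1)] ; factor over Q: parameters, x = (7/5), and C = 3/2.


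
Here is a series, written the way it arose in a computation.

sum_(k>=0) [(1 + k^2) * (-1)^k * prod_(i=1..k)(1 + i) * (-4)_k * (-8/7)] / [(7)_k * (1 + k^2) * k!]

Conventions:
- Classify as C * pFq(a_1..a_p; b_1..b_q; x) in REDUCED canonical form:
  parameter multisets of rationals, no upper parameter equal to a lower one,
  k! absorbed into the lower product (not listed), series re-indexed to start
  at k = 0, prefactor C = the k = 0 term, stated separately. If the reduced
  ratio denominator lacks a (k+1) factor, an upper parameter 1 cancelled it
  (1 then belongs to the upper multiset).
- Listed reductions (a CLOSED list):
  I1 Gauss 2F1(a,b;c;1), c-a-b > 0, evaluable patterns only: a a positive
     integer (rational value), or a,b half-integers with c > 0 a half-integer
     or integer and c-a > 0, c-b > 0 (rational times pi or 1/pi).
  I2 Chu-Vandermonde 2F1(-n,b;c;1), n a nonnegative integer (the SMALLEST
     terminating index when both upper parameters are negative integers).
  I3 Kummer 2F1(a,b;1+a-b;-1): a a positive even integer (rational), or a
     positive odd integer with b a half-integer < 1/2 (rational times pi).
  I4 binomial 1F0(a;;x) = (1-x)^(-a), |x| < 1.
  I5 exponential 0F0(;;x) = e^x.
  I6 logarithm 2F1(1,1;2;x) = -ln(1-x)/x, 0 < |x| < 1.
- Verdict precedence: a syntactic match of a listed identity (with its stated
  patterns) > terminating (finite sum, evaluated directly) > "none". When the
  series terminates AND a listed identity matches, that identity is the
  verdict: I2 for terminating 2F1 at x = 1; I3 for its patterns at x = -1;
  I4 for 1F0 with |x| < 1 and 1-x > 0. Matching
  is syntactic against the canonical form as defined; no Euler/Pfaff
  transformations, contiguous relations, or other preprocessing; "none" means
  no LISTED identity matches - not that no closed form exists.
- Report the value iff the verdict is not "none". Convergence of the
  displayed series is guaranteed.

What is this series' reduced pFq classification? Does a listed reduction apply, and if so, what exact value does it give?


With C = -8/7: the canonical form is 2F1(-4, 2; 7; -1). Verdict: this is Kummer's theorem (I3) (x = -1; c = 7 equals 1+a-b for upper {-4, 2}: listed pattern). Value: -24/7.

Key observation: from the first term -8/7: the factor k^2 + 1 cancels (top and bottom), leaving prefactor -8/7.
Step ratio: r(k) = (-1) * (k-4) (k+2) / [(k+7) (k+1)] ; factor over Q: parameters, x = (-1), and C = -8/7.


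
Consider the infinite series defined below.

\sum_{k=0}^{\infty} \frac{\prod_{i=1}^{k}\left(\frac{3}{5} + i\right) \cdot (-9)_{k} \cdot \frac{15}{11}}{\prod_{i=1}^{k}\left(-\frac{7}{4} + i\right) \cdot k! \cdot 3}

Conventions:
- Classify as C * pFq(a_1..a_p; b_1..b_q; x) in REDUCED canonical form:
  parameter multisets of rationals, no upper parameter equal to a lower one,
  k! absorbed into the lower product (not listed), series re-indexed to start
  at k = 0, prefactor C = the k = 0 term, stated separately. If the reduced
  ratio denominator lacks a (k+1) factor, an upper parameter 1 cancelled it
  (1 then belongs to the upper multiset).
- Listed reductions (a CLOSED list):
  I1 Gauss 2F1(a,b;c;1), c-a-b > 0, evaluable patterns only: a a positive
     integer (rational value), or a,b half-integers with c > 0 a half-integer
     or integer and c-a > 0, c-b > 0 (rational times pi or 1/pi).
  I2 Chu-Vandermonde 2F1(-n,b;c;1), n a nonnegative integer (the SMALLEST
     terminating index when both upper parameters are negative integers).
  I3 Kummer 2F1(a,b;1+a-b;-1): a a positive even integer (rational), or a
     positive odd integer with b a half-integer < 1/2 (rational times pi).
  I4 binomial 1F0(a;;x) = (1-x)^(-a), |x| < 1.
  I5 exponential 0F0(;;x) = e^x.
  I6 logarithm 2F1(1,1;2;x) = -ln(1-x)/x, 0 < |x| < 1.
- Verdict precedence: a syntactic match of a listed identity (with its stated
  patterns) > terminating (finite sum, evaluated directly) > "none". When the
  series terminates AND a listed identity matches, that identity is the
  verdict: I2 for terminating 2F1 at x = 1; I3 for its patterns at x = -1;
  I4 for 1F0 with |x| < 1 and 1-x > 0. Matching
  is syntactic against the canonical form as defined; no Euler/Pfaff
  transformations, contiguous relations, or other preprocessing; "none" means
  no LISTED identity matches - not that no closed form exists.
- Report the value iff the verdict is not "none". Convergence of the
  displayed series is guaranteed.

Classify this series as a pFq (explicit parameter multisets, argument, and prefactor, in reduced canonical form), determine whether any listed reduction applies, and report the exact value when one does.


This is \frac{5}{11} * 2F1(-9, \frac{8}{5}; -\frac{3}{4}; 1) in reduced canonical form. Verdict: Chu-Vandermonde (I2) fires (terminating 2F1 at x = 1 with n = 9, b = 8/5, c = -\frac{3}{4}). Value: \frac{1910988087}{24072265625}.

The tell: t_0 being \frac{5}{11}, the lower running product (prefactor 5/11) is a rising factorial.
Adjacent-term ratio: r(k) = 1 * (k-9) (k+\frac{8}{5}) / [(k-\frac{3}{4}) (k+1)] ; factor over Q: parameters, x = 1, and C = \frac{5}{11}.


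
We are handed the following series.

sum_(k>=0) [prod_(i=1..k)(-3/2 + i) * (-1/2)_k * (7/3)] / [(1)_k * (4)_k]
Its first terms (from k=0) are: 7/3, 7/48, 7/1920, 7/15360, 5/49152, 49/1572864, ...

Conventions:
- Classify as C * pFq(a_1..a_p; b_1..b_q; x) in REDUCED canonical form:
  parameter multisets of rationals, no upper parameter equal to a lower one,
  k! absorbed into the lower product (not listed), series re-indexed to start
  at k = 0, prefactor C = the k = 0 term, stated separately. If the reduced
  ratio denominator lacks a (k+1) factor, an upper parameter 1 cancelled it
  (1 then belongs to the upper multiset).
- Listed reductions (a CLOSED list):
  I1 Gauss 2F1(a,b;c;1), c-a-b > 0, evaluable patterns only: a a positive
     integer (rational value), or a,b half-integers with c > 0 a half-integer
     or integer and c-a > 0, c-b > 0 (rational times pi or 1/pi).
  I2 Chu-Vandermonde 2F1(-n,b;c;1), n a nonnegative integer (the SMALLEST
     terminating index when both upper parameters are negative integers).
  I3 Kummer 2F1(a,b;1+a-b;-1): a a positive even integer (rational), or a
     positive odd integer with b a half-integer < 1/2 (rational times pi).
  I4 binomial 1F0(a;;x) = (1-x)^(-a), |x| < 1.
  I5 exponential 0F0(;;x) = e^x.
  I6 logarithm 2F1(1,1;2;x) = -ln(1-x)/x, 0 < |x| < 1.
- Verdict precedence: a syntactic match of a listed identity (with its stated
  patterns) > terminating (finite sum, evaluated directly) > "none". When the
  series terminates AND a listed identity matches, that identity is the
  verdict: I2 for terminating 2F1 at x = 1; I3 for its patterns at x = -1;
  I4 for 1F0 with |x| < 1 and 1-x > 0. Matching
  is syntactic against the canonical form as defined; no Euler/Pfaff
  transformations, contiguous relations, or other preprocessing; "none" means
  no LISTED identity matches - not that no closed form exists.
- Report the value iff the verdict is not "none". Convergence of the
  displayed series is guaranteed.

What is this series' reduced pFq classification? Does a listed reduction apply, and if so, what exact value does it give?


At argument 1: a 2F1 with upper {-1/2, -1/2}, lower {4}, scaled by C = 7/3. Verdict: the half-integer Gauss pattern (I1) fires (x = 1; upper {-1/2, -1/2} half-integers, c = 4 in the evaluable pattern). Sum: (4096/525) / pi.

The tell: t_0 = 7/3 here, and the running product (C = 7/3) telescopes to a rising factorial.
Term ratio: r(k) = 1 * (k-1/2) (k-1/2) / [(k+4) (k+1)] - rational; roots negated = parameters, x = 1, C = 7/3.


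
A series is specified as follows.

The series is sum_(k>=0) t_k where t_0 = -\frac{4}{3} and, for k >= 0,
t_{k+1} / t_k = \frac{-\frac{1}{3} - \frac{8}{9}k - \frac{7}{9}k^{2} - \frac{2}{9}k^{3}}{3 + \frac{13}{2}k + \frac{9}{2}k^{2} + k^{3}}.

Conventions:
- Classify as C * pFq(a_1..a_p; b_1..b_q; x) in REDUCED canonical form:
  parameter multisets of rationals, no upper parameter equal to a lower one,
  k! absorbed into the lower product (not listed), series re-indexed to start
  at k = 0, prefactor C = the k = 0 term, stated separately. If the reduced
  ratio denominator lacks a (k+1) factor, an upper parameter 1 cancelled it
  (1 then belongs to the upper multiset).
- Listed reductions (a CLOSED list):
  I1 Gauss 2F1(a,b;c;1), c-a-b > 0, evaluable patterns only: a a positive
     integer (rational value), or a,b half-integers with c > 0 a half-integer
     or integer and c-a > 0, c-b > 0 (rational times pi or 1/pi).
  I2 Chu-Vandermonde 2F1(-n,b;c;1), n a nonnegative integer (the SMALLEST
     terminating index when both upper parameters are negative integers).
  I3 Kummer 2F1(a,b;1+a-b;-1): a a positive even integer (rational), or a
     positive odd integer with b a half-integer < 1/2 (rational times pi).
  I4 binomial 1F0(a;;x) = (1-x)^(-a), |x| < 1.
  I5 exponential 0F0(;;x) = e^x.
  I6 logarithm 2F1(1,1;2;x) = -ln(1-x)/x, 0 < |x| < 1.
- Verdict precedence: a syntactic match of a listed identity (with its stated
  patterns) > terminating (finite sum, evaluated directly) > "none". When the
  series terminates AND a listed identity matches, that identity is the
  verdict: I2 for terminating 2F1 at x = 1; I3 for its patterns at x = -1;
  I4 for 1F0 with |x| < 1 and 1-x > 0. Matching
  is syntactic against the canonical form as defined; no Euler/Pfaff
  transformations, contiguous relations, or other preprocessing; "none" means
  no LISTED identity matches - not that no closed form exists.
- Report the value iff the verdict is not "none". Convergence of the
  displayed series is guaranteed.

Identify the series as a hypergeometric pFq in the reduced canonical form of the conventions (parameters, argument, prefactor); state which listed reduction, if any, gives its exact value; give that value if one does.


The series (x = -\frac{2}{9}) is 2F1: upper {1, 1}, lower {2}, prefactor -\frac{4}{3}. Verdict: the I6 logarithm reduction fires (the logarithm: parameters (1,1;2), x = -\frac{2}{9}). Hence: \left(-6\right) \cdot \ln\left(\frac{11}{9}\right).

Structural cue: from the first term -\frac{4}{3}: roots of the ratio polynomials (C = -4/3) are the negated parameters.
Consecutive-term ratio: r(k) = -\frac{2}{9} * (k+1) (k+1) / [(k+2) (k+1)] - rational in k, leading ratio -\frac{2}{9}; with t_0 = -\frac{4}{3}, classification follows.
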